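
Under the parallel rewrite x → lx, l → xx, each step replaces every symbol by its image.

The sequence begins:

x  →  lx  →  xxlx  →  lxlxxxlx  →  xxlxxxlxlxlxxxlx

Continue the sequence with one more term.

Applying the rule to each of the 16 symbols of xxlxxxlxlxlxxxlx gives the pieces lx lx xx lx lx lx xx lx xx lx xx lx lx lx xx lx, which concatenate to the answer.

lxlxxxlxlxlxxxlxxxlxxxlxlxlxxxlx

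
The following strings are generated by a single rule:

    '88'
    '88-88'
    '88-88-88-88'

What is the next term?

Each string is two copies of the previous one joined by '-'.
Doubling 88-88-88-88 with '-' between the halves:

88-88-88-88-88-88-88-88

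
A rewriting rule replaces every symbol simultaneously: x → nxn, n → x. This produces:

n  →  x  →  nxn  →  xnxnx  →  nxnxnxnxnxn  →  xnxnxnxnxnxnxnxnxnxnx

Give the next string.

Rewriting the 21 symbols of xnxnxnxnxnxnxnxnxnxnx one by one yields nxn x nxn x nxn x nxn x nxn x nxn x nxn x nxn x nxn x nxn x nxn; concatenated:

nxnxnxnxnxnxnxnxnxnxnxnxnxnxnxnxnxnxnxnxnxn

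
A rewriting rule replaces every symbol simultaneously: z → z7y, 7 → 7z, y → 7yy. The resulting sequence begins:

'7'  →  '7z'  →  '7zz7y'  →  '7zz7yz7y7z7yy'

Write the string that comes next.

Replace each of the 13 characters of 7zz7yz7y7z7yy in place — 7z z7y z7y 7z 7yy z7y 7z 7yy 7z z7y 7z 7yy 7yy — and concatenate.

7zz7yz7y7z7yyz7y7z7yy7zz7y7z7yy7yy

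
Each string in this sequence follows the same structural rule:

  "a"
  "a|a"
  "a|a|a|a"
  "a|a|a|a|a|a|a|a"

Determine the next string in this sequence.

s(k+1) = s(k)·|·s(k) — each term doubles the last with '|' between the halves.
One more doubling of a|a|a|a|a|a|a|a gives the answer.

a|a|a|a|a|a|a|a|a|a|a|a|a|a|a|a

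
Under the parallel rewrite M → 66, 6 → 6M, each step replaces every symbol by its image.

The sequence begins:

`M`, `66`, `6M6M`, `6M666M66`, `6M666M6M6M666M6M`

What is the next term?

Rewriting the 16 symbols of 6M666M6M6M666M6M one by one yields 6M 66 6M 6M 6M 66 6M 66 6M 66 6M 6M 6M 66 6M 66; concatenated:

6M666M6M6M666M666M666M6M6M666M66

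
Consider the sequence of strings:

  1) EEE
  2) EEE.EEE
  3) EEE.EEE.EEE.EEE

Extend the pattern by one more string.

s(k+1) = s(k)·.·s(k) — each term doubles the last with '.' between the halves.
So the next term is two copies of EEE.EEE.EEE.EEE with '.' between the halves.

EEE.EEE.EEE.EEE.EEE.EEE.EEE.EEE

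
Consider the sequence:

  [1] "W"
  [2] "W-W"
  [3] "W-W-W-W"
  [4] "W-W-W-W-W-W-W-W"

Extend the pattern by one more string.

s(k+1) = s(k)·-·s(k) — each term doubles the last with '-' between the halves.
Doubling W-W-W-W-W-W-W-W with '-' between the halves:

W-W-W-W-W-W-W-W-W-W-W-W-W-W-W-W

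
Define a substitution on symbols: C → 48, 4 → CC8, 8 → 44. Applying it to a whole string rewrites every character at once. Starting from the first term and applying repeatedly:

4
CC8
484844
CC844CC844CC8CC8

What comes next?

484844CC8CC8484844CC8CC8484844484844

φ(CC844CC844CC8CC8) expands symbol-by-symbol to 48 48 44 CC8 CC8 48 48 44 CC8 CC8 48 48 44 48 48 44; joining the 16 pieces gives the next term.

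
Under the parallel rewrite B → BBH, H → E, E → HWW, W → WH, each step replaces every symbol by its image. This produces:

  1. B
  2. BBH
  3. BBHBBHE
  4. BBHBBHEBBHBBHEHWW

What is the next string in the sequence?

Applying the rule to each of the 17 symbols of BBHBBHEBBHBBHEHWW gives the pieces BBH BBH E BBH BBH E HWW BBH BBH E BBH BBH E HWW E WH WH, which concatenate to the answer.

BBHBBHEBBHBBHEHWWBBHBBHEBBHBBHEHWWEWHWH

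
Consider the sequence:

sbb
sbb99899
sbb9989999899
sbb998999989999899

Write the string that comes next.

Each term is the previous one with 99899 appended.
Applying this once more to sbb998999989999899:

sbb99899998999989999899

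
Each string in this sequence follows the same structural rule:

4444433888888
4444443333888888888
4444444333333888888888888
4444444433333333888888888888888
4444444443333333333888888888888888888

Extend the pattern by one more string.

4444444444333333333333888888888888888888888

Term n consists of n+3 4's, followed by 2n-2 3's, followed by 3n 8's, where the shown terms are n = 2, 3, 4, 5, 6.
At n = 7 the blocks have lengths 10, 12, 21.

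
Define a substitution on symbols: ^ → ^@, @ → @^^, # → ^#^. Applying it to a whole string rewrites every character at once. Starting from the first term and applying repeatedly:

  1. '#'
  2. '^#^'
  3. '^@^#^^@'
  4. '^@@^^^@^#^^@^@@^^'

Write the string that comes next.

φ(^@@^^^@^#^^@^@@^^) expands symbol-by-symbol to ^@ @^^ @^^ ^@ ^@ ^@ @^^ ^@ ^#^ ^@ ^@ @^^ ^@ @^^ @^^ ^@ ^@; joining the 17 pieces gives the next term.

^@@^^@^^^@^@^@@^^^@^#^^@^@@^^^@@^^@^^^@^@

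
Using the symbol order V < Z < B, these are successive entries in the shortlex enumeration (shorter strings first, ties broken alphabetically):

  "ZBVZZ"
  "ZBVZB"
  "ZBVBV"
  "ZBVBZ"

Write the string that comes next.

The successor of ZBVBZ increments the rightmost position that isn't already B and resets every position after it to V.

ZBVBB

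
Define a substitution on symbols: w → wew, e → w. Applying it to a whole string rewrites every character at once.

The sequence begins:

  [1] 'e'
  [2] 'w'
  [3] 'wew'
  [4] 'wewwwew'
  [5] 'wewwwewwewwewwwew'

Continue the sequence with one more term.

Rewriting the 17 symbols of wewwwewwewwewwwew one by one yields wew w wew wew wew w wew wew w wew wew w wew wew wew w wew; concatenated:

wewwwewwewwewwwewwewwwewwewwwewwewwewwwew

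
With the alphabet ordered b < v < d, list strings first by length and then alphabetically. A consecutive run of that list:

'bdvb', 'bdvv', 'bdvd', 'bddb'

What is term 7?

vbbb

Stepping forward 3 times from bddb: bddb → bddv → bddd, then the target.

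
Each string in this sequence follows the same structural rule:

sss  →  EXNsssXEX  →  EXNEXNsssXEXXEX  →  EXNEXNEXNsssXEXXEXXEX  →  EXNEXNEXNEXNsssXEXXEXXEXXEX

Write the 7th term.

EXNEXNEXNEXNEXNEXNsssXEXXEXXEXXEXXEXXEX

Every step adds EXN to the front and XEX to the end of the previous string.
From EXNEXNEXNEXNsssXEXXEXXEXXEX, 2 further steps: EXNEXNEXNEXNsssXEXXEXXEXXEX → EXNEXNEXNEXNEXNsssXEXXEXXEXXEXXEX → (answer).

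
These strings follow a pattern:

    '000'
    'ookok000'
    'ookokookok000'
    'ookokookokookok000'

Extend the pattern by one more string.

ookokookokookokookok000

Every step adds ookok at the front: s(k+1) = ookok·s(k).
So the next term is ookok·ookokookokookok000.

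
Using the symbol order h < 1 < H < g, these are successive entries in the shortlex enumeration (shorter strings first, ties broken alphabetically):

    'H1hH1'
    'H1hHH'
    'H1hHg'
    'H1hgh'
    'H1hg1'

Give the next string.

Find the rightmost character of H1hg1 below g, bump it to the next letter, and reset everything to its right to h.

H1hgH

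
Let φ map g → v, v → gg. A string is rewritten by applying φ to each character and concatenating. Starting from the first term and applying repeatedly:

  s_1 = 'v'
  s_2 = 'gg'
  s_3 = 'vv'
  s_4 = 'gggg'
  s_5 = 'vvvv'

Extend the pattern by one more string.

Rewriting each symbol of vvvv: v→gg, v→gg, v→gg, v→gg, which concatenates to gg gg gg gg.

gggggggg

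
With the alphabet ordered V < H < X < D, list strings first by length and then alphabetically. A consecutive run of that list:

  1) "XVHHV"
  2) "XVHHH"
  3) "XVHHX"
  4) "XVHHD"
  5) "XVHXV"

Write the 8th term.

XVHXD

Advancing 3 positions from XVHXV through XVHXV → XVHXH → XVHXX reaches term 8.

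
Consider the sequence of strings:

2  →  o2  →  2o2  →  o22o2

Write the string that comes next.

From term 3 onward, concatenate the second-to-last term with the last: 2·o2 = 2o2, o2·2o2 = o22o2, …
The next term joins 2o2 and o22o2.

2o2o22o2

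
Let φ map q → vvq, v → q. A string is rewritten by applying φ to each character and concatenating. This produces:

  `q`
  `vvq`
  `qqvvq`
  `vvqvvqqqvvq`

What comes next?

Apply φ to vvqvvqqqvvq symbol by symbol: v→q, v→q, q→vvq, v→q, v→q, q→vvq, q→vvq, q→vvq, v→q, v→q, q→vvq; joined: q q vvq q q vvq vvq vvq q q vvq.

qqvvqqqvvqvvqvvqqqvvq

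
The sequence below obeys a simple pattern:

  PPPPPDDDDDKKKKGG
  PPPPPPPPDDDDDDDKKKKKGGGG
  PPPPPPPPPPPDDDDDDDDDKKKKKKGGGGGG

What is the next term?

PPPPPPPPPPPPPPDDDDDDDDDDDKKKKKKKGGGGGGGG

The n-th term is 3n-1 P's then 2n+1 D's then n+2 K's then 2n-2 G's, where the shown terms are n = 2, 3, 4.
At n = 5 the blocks have lengths 14, 11, 7, 8.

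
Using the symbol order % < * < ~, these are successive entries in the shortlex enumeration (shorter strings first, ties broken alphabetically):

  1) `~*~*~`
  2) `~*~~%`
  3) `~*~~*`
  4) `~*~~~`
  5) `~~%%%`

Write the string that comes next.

~~%%*

The successor of ~~%%% increments the rightmost position that isn't already ~ and resets every position after it to %.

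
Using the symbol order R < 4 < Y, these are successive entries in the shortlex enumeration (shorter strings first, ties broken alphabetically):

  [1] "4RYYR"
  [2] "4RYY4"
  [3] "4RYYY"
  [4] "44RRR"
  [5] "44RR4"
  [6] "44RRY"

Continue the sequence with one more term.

Find the rightmost character of 44RRY below Y, bump it to the next letter, and reset everything to its right to R.

44R4R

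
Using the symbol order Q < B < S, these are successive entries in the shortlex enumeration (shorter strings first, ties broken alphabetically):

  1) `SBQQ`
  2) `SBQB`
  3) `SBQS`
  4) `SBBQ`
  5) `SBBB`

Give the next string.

The successor of SBBB increments the rightmost position that isn't already S and resets every position after it to Q.

SBBS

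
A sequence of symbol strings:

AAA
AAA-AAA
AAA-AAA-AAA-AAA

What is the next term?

AAA-AAA-AAA-AAA-AAA-AAA-AAA-AAA

Every step duplicates the string with '-' between the halves.
One more doubling of AAA-AAA-AAA-AAA gives the answer.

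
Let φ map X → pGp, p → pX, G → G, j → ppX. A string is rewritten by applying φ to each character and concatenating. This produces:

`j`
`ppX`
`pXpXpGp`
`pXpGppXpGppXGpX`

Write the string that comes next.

Rewriting the 15 symbols of pXpGppXpGppXGpX one by one yields pX pGp pX G pX pX pGp pX G pX pX pGp G pX pGp; concatenated:

pXpGppXGpXpXpGppXGpXpXpGpGpXpGp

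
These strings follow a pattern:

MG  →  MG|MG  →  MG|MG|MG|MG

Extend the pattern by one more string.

Each string is two copies of the previous one joined by '|'.
Doubling MG|MG|MG|MG with '|' between the halves:

MG|MG|MG|MG|MG|MG|MG|MG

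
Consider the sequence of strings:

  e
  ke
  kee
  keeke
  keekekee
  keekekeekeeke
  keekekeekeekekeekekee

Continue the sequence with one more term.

keekekeekeekekeekekeekeekekeekeeke

This is a Fibonacci-style word recurrence s(k) = s(k−1)·s(k−2): e.g. ke·e = kee.
Continuing: keekekeekeekekeekekee · keekekeekeeke gives term 8.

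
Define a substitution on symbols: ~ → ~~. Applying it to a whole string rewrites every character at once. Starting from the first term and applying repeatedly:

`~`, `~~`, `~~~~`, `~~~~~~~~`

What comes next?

Expanding ~~~~~~~~: ~→~~, ~→~~, ~→~~, ~→~~, ~→~~, ~→~~, ~→~~, ~→~~. Concatenated: ~~ ~~ ~~ ~~ ~~ ~~ ~~ ~~.

~~~~~~~~~~~~~~~~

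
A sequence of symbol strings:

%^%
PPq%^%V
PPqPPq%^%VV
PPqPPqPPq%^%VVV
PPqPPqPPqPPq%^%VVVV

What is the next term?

s(k+1) = PPq·s(k)·V, so each term gains PPq as a prefix and V as a suffix.
Applying this once more to PPqPPqPPqPPq%^%VVVV:

PPqPPqPPqPPqPPq%^%VVVVV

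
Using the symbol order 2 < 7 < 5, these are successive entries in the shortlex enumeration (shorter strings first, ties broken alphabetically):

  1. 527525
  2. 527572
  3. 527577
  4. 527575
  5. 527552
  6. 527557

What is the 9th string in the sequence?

525227

Stepping forward 3 times from 527557: 527557 → 527555 → 525222, then the target.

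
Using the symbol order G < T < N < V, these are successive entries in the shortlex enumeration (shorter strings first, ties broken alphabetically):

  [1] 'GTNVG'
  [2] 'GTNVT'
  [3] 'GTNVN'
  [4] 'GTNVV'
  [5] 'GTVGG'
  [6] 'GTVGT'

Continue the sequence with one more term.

Treat GTVGT as a base-4 numeral over the given alphabet and add one, carrying through any trailing V's.

GTVGN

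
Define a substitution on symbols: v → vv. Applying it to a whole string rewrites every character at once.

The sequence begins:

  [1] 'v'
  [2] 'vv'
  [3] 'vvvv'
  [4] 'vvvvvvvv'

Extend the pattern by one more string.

Expanding vvvvvvvv: v→vv, v→vv, v→vv, v→vv, v→vv, v→vv, v→vv, v→vv. Concatenated: vv vv vv vv vv vv vv vv.

vvvvvvvvvvvvvvvv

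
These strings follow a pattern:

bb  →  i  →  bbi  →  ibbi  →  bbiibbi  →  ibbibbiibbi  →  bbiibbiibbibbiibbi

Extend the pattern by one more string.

From term 3 onward, concatenate the second-to-last term with the last: bb·i = bbi, i·bbi = ibbi, …
The next term joins ibbibbiibbi and bbiibbiibbibbiibbi.

ibbibbiibbibbiibbiibbibbiibbi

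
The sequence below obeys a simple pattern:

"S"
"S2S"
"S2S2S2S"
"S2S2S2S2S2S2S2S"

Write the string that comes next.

S2S2S2S2S2S2S2S2S2S2S2S2S2S2S2S

s(k+1) = s(k)·2·s(k) — each term doubles the last with '2' between the halves.
One more doubling of S2S2S2S2S2S2S2S gives the answer.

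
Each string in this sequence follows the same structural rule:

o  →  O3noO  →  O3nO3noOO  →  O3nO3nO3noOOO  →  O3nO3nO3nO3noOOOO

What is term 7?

Each term wraps the previous one in O3n on the left and O on the right.
From O3nO3nO3nO3noOOOO, 2 further steps: O3nO3nO3nO3noOOOO → O3nO3nO3nO3nO3noOOOOO → (answer).

O3nO3nO3nO3nO3nO3noOOOOOO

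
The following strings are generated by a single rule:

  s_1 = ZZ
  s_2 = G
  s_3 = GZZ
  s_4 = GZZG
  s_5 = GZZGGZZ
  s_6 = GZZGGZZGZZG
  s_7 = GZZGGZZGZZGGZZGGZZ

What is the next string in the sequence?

GZZGGZZGZZGGZZGGZZGZZGGZZGZZG

Each term (from the third on) is the previous term followed by the one before it: term 3 = G·ZZ = GZZ.
Continuing: GZZGGZZGZZGGZZGGZZ · GZZGGZZGZZG gives term 8.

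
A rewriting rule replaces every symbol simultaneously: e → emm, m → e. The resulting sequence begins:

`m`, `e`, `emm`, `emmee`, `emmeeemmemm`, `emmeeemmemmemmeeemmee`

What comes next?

emmeeemmemmemmeeemmeeemmeeemmemmemmeeemmemm

φ(emmeeemmemmemmeeemmee) expands symbol-by-symbol to emm e e emm emm emm e e emm e e emm e e emm emm emm e e emm emm; joining the 21 pieces gives the next term.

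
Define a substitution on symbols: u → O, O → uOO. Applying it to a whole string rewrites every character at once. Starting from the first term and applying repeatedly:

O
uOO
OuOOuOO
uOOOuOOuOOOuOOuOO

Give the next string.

Applying the rule to each of the 17 symbols of uOOOuOOuOOOuOOuOO gives the pieces O uOO uOO uOO O uOO uOO O uOO uOO uOO O uOO uOO O uOO uOO, which concatenate to the answer.

OuOOuOOuOOOuOOuOOOuOOuOOuOOOuOOuOOOuOOuOO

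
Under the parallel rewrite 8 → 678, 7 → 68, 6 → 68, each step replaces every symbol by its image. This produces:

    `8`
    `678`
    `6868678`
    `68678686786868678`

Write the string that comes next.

68678686867868678686867868678686786868678

Replace each of the 17 characters of 68678686786868678 in place — 68 678 68 68 678 68 678 68 68 678 68 678 68 678 68 68 678 — and concatenate.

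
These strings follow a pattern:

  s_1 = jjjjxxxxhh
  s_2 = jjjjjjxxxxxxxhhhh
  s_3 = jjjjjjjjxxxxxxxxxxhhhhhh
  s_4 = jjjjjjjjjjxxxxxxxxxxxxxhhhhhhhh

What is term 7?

Term n consists of 2n+2 j's, followed by 3n+1 x's, followed by 2n h's (n = 1, 2, …).
At n = 7 the blocks have lengths 16, 22, 14.

jjjjjjjjjjjjjjjjxxxxxxxxxxxxxxxxxxxxxxhhhhhhhhhhhhhh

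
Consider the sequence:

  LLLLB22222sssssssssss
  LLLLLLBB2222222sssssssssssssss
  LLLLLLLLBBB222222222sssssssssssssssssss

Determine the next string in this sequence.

The n-th term is 2n L's then n-1 B's then 2n+1 2's then 4n+3 s's, where the shown terms are n = 2, 3, 4.
Setting n = 5 gives 10, 4, 11, 23 characters in each block.

LLLLLLLLLLBBBB22222222222sssssssssssssssssssssss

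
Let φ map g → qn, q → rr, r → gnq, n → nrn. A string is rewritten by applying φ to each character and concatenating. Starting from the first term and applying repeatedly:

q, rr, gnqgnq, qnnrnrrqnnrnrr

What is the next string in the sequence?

Replace each of the 14 characters of qnnrnrrqnnrnrr in place — rr nrn nrn gnq nrn gnq gnq rr nrn nrn gnq nrn gnq gnq — and concatenate.

rrnrnnrngnqnrngnqgnqrrnrnnrngnqnrngnqgnq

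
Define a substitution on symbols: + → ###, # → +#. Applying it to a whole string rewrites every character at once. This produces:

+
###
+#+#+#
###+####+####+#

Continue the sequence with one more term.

Rewriting the 15 symbols of ###+####+####+# one by one yields +# +# +# ### +# +# +# +# ### +# +# +# +# ### +#; concatenated:

+#+#+####+#+#+#+####+#+#+#+####+#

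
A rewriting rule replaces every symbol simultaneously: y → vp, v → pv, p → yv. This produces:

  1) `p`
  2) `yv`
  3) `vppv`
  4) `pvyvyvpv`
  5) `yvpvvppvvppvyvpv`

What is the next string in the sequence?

vppvyvpvpvyvyvpvpvyvyvpvvppvyvpv

φ(yvpvvppvvppvyvpv) expands symbol-by-symbol to vp pv yv pv pv yv yv pv pv yv yv pv vp pv yv pv; joining the 16 pieces gives the next term.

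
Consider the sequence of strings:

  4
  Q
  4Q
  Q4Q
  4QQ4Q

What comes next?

Q4Q4QQ4Q

This is a Fibonacci-style word recurrence s(k) = s(k−2)·s(k−1): e.g. 4·Q = 4Q.
The next term joins Q4Q and 4QQ4Q.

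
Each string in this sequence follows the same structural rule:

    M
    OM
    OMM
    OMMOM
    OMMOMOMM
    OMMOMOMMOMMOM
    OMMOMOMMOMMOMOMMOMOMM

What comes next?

OMMOMOMMOMMOMOMMOMOMMOMMOMOMMOMMOM

This is a Fibonacci-style word recurrence s(k) = s(k−1)·s(k−2): e.g. OM·M = OMM.
So term 8 is OMMOMOMMOMMOMOMMOMOMM·OMMOMOMMOMMOM.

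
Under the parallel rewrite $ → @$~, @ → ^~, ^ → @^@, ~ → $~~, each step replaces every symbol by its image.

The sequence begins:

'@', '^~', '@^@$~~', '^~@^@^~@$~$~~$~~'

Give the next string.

@^@$~~^~@^@^~@^@$~~^~@$~$~~@$~$~~$~~@$~$~~$~~

Applying the rule to each of the 16 symbols of ^~@^@^~@$~$~~$~~ gives the pieces @^@ $~~ ^~ @^@ ^~ @^@ $~~ ^~ @$~ $~~ @$~ $~~ $~~ @$~ $~~ $~~, which concatenate to the answer.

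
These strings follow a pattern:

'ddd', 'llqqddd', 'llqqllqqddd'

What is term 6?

The strings grow by a fixed prefix llqq each time.
From llqqllqqddd, 3 further steps: llqqllqqddd → llqqllqqllqqddd → llqqllqqllqqllqqddd → (answer).

llqqllqqllqqllqqllqqddd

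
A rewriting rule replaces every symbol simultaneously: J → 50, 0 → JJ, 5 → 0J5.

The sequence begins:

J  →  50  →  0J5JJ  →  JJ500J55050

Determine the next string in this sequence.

50500J5JJJJ500J50J5JJ0J5JJ

Expanding JJ500J55050: J→50, J→50, 5→0J5, 0→JJ, 0→JJ, J→50, 5→0J5, 5→0J5, 0→JJ, 5→0J5, 0→JJ. Concatenated: 50 50 0J5 JJ JJ 50 0J5 0J5 JJ 0J5 JJ.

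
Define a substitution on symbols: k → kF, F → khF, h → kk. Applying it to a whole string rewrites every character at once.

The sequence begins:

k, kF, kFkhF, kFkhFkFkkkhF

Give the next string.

Rewriting each symbol of kFkhFkFkkkhF: k→kF, F→khF, k→kF, h→kk, F→khF, k→kF, F→khF, k→kF, k→kF, k→kF, h→kk, F→khF, which concatenates to kF khF kF kk khF kF khF kF kF kF kk khF.

kFkhFkFkkkhFkFkhFkFkFkFkkkhF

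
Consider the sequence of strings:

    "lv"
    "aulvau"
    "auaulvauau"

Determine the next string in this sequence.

Each term wraps the previous one in au on the left and au on the right.
One more step from auaulvauau gives the answer.

auauaulvauauau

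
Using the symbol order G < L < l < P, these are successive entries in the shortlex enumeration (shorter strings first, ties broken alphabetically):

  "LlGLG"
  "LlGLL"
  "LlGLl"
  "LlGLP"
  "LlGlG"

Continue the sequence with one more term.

LlGlL

Find the rightmost character of LlGlG below P, bump it to the next letter, and reset everything to its right to G.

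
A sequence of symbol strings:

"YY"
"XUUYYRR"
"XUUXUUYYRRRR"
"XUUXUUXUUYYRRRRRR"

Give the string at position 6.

XUUXUUXUUXUUXUUYYRRRRRRRRRR

Every step adds XUU to the front and RR to the end of the previous string.
From XUUXUUXUUYYRRRRRR, 2 further steps: XUUXUUXUUYYRRRRRR → XUUXUUXUUXUUYYRRRRRRRR → (answer).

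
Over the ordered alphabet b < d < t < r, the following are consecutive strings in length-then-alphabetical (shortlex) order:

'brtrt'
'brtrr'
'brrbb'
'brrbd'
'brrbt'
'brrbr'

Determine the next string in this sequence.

brrdb

The successor of brrbr increments the rightmost position that isn't already r and resets every position after it to b.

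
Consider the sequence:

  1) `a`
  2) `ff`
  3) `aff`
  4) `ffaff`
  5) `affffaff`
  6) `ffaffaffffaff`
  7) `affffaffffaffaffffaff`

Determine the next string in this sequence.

ffaffaffffaffaffffaffffaffaffffaff

From term 3 onward, concatenate the second-to-last term with the last: a·ff = aff, ff·aff = ffaff, …
So term 8 is ffaffaffffaff·affffaffffaffaffffaff.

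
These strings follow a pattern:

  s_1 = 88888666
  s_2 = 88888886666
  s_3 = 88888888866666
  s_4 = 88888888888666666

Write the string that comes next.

88888888888886666666

The n-th term is 2n-1 8's then n 6's, where the shown terms are n = 3, 4, 5, 6.
For the next term, n = 7, so the run lengths are 13, 7.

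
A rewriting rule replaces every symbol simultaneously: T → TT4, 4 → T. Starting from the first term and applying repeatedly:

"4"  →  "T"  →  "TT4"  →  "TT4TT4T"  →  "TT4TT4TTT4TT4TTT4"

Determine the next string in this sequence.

Applying the rule to each of the 17 symbols of TT4TT4TTT4TT4TTT4 gives the pieces TT4 TT4 T TT4 TT4 T TT4 TT4 TT4 T TT4 TT4 T TT4 TT4 TT4 T, which concatenate to the answer.

TT4TT4TTT4TT4TTT4TT4TT4TTT4TT4TTT4TT4TT4T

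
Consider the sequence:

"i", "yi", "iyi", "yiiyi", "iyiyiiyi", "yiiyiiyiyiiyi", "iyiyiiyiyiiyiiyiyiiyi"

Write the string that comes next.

yiiyiiyiyiiyiiyiyiiyiyiiyiiyiyiiyi

This is a Fibonacci-style word recurrence s(k) = s(k−2)·s(k−1): e.g. i·yi = iyi.
The next term joins yiiyiiyiyiiyi and iyiyiiyiyiiyiiyiyiiyi.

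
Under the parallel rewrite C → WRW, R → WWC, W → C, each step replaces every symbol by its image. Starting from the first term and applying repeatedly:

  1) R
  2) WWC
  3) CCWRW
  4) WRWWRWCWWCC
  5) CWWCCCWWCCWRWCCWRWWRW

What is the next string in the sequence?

WRWCCWRWWRWWRWCCWRWWRWCWWCCWRWWRWCWWCCCWWCC

φ(CWWCCCWWCCWRWCCWRWWRW) expands symbol-by-symbol to WRW C C WRW WRW WRW C C WRW WRW C WWC C WRW WRW C WWC C C WWC C; joining the 21 pieces gives the next term.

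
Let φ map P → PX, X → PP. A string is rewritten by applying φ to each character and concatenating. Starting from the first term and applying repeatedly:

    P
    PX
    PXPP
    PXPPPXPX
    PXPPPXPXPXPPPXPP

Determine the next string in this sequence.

PXPPPXPXPXPPPXPPPXPPPXPXPXPPPXPX

Replace each of the 16 characters of PXPPPXPXPXPPPXPP in place — PX PP PX PX PX PP PX PP PX PP PX PX PX PP PX PX — and concatenate.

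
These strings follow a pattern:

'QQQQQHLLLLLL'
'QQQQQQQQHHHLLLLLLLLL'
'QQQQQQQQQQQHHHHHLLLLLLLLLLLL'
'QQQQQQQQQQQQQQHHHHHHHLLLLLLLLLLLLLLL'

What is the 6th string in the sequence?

QQQQQQQQQQQQQQQQQQQQHHHHHHHHHHHLLLLLLLLLLLLLLLLLLLLL

Each string has the form Q^{3n+2} H^{2n-1} L^{3n+3} (n = 1, 2, …).
At n = 6 the blocks have lengths 20, 11, 21.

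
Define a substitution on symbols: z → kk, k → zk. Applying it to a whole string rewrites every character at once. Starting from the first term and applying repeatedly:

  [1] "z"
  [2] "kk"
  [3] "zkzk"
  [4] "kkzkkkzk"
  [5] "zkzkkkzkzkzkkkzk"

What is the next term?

Replace each of the 16 characters of zkzkkkzkzkzkkkzk in place — kk zk kk zk zk zk kk zk kk zk kk zk zk zk kk zk — and concatenate.

kkzkkkzkzkzkkkzkkkzkkkzkzkzkkkzk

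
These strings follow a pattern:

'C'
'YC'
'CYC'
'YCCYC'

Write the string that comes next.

Each term (from the third on) is the two preceding terms concatenated in order: term 3 = C·YC = CYC.
So term 5 is CYC·YCCYC.

CYCYCCYC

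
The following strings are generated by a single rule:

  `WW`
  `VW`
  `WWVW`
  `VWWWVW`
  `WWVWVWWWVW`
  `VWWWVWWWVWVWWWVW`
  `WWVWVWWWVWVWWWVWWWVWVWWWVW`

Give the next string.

VWWWVWWWVWVWWWVWWWVWVWWWVWVWWWVWWWVWVWWWVW

Each term (from the third on) is the two preceding terms concatenated in order: term 3 = WW·VW = WWVW.
Continuing: VWWWVWWWVWVWWWVW · WWVWVWWWVWVWWWVWWWVWVWWWVW gives term 8.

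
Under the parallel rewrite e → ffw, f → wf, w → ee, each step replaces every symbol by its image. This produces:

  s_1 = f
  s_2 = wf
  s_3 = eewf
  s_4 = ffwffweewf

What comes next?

Apply φ to ffwffweewf symbol by symbol: f→wf, f→wf, w→ee, f→wf, f→wf, w→ee, e→ffw, e→ffw, w→ee, f→wf; joined: wf wf ee wf wf ee ffw ffw ee wf.

wfwfeewfwfeeffwffweewf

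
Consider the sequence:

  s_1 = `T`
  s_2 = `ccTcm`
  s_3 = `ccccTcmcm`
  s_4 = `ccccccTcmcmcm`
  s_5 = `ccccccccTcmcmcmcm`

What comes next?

Each term wraps the previous one in cc on the left and cm on the right.
One more step from ccccccccTcmcmcmcm gives the answer.

ccccccccccTcmcmcmcmcm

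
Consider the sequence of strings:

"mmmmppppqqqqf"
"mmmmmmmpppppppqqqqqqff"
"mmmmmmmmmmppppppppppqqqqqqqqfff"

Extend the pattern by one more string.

The n-th term is 3n+1 m's then 3n+1 p's then 2n+2 q's then n f's (n = 1, 2, …).
Setting n = 4 gives 13, 13, 10, 4 characters in each block.

mmmmmmmmmmmmmpppppppppppppqqqqqqqqqqffff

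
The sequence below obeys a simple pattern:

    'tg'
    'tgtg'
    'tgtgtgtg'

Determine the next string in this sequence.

s(k+1) = s(k)·s(k) — each term doubles the last.
One more doubling of tgtgtgtg gives the answer.

tgtgtgtgtgtgtgtg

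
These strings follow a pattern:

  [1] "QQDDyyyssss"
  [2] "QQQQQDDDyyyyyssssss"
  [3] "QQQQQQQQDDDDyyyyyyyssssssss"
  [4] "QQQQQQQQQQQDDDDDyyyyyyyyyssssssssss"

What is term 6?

QQQQQQQQQQQQQQQQQDDDDDDDyyyyyyyyyyyyyssssssssssssss

Term n consists of 3n-1 Q's, followed by n+1 D's, followed by 2n+1 y's, followed by 2n+2 s's (n = 1, 2, …).
For term 6, n = 6, so the run lengths are 17, 7, 13, 14.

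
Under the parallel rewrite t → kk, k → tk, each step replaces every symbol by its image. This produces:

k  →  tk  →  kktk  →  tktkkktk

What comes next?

Expanding tktkkktk: t→kk, k→tk, t→kk, k→tk, k→tk, k→tk, t→kk, k→tk. Concatenated: kk tk kk tk tk tk kk tk.

kktkkktktktkkktk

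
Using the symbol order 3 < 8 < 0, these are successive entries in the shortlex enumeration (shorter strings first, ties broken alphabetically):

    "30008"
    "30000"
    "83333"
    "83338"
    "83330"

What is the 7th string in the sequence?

83388

Stepping forward 2 times from 83330: 83330 → 83383, then the target.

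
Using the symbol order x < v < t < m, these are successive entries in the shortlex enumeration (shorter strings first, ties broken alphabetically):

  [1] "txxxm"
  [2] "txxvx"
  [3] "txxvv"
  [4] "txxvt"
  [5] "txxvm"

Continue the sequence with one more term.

The successor of txxvm increments the rightmost position that isn't already m and resets every position after it to x.

txxtx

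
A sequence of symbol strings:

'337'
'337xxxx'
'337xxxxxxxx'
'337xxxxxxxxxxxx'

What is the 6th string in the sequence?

Each term is the previous one with xxxx appended.
From 337xxxxxxxxxxxx, 2 further steps: 337xxxxxxxxxxxx → 337xxxxxxxxxxxxxxxx → (answer).

337xxxxxxxxxxxxxxxxxxxx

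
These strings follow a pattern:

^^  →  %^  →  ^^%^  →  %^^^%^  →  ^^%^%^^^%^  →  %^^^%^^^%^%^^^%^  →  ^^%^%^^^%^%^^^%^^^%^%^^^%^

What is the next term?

From term 3 onward, concatenate the second-to-last term with the last: ^^·%^ = ^^%^, %^·^^%^ = %^^^%^, …
The next term joins %^^^%^^^%^%^^^%^ and ^^%^%^^^%^%^^^%^^^%^%^^^%^.

%^^^%^^^%^%^^^%^^^%^%^^^%^%^^^%^^^%^%^^^%^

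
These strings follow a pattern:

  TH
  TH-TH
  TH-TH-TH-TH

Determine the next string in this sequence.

TH-TH-TH-TH-TH-TH-TH-TH

s(k+1) = s(k)·-·s(k) — each term doubles the last with '-' between the halves.
One more doubling of TH-TH-TH-TH gives the answer.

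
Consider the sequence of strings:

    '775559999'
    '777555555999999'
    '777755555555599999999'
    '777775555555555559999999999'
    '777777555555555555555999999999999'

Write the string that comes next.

Reading off run lengths: 7 runs 2, 3, 4, 5, 6; 5 runs 3, 6, 9, 12, 15; 9 runs 4, 6, 8, 10, 12 — each is linear in n (n = 1, 2, …).
For the next term, n = 6, so the run lengths are 7, 18, 14.

777777755555555555555555599999999999999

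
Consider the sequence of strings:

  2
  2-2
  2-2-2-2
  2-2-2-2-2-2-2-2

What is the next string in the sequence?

Every step duplicates the string with '-' between the halves.
One more doubling of 2-2-2-2-2-2-2-2 gives the answer.

2-2-2-2-2-2-2-2-2-2-2-2-2-2-2-2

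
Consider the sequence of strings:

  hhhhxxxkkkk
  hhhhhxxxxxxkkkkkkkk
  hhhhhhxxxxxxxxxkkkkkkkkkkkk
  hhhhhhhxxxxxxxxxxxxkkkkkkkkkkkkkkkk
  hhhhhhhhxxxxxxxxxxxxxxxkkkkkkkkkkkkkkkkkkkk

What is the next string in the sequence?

The n-th term is n+3 h's then 3n x's then 4n k's (n = 1, 2, …).
Setting n = 6 gives 9, 18, 24 characters in each block.

hhhhhhhhhxxxxxxxxxxxxxxxxxxkkkkkkkkkkkkkkkkkkkkkkkk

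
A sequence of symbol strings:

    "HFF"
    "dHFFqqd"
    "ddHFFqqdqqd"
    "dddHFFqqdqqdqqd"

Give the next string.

Each term wraps the previous one in d on the left and qqd on the right.
So the next term is d·dddHFFqqdqqdqqd·qqd.

ddddHFFqqdqqdqqdqqd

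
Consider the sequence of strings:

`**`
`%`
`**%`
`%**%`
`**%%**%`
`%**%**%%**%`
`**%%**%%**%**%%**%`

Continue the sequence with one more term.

This is a Fibonacci-style word recurrence s(k) = s(k−2)·s(k−1): e.g. **·% = **%.
Continuing: %**%**%%**% · **%%**%%**%**%%**% gives term 8.

%**%**%%**%**%%**%%**%**%%**%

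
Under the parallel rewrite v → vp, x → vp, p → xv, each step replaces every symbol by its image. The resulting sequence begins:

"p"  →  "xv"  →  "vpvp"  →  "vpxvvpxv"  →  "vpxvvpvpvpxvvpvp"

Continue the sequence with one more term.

Applying the rule to each of the 16 symbols of vpxvvpvpvpxvvpvp gives the pieces vp xv vp vp vp xv vp xv vp xv vp vp vp xv vp xv, which concatenate to the answer.

vpxvvpvpvpxvvpxvvpxvvpvpvpxvvpxv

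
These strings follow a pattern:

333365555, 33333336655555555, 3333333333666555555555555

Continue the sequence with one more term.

The n-th term is 3n+1 3's then n 6's then 4n 5's (n = 1, 2, …).
For the next term, n = 4, so the run lengths are 13, 4, 16.

333333333333366665555555555555555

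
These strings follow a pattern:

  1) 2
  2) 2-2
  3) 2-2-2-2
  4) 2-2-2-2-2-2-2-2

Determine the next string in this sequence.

2-2-2-2-2-2-2-2-2-2-2-2-2-2-2-2

Each string is two copies of the previous one joined by '-'.
One more doubling of 2-2-2-2-2-2-2-2 gives the answer.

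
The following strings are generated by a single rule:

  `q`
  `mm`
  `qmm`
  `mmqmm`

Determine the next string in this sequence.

From term 3 onward, concatenate the second-to-last term with the last: q·mm = qmm, mm·qmm = mmqmm, …
So term 5 is qmm·mmqmm.

qmmmmqmm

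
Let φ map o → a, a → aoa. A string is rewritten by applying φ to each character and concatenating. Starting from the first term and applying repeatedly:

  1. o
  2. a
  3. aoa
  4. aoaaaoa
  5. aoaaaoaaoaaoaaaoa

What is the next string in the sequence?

Rewriting the 17 symbols of aoaaaoaaoaaoaaaoa one by one yields aoa a aoa aoa aoa a aoa aoa a aoa aoa a aoa aoa aoa a aoa; concatenated:

aoaaaoaaoaaoaaaoaaoaaaoaaoaaaoaaoaaoaaaoa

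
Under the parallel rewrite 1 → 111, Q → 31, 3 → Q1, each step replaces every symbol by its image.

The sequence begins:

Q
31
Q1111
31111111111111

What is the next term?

Q1111111111111111111111111111111111111111

Applying the rule to each of the 14 symbols of 31111111111111 gives the pieces Q1 111 111 111 111 111 111 111 111 111 111 111 111 111, which concatenate to the answer.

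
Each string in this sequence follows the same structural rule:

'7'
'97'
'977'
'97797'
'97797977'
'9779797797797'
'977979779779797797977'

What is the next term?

9779797797797977979779779797797797

From term 3 onward, concatenate the last term with the second-to-last: 97·7 = 977, 977·97 = 97797, …
So term 8 is 977979779779797797977·9779797797797.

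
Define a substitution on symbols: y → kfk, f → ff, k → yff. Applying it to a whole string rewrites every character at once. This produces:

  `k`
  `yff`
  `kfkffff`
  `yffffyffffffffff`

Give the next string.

Rewriting the 16 symbols of yffffyffffffffff one by one yields kfk ff ff ff ff kfk ff ff ff ff ff ff ff ff ff ff; concatenated:

kfkffffffffkfkffffffffffffffffffff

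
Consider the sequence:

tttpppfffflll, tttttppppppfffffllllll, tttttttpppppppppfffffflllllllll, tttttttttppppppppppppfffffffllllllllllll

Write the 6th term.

tttttttttttttppppppppppppppppppfffffffffllllllllllllllllll

Each string has the form t^{2n+1} p^{3n} f^{n+3} l^{3n} (n = 1, 2, …).
For term 6, n = 6, so the run lengths are 13, 18, 9, 18.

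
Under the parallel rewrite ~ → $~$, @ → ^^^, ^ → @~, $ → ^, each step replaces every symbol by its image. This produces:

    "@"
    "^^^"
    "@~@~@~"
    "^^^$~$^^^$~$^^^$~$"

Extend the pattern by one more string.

Applying the rule to each of the 18 symbols of ^^^$~$^^^$~$^^^$~$ gives the pieces @~ @~ @~ ^ $~$ ^ @~ @~ @~ ^ $~$ ^ @~ @~ @~ ^ $~$ ^, which concatenate to the answer.

@~@~@~^$~$^@~@~@~^$~$^@~@~@~^$~$^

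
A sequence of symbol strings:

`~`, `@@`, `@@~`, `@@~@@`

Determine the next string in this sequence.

From term 3 onward, concatenate the last term with the second-to-last: @@·~ = @@~, @@~·@@ = @@~@@, …
The next term joins @@~@@ and @@~.

@@~@@@@~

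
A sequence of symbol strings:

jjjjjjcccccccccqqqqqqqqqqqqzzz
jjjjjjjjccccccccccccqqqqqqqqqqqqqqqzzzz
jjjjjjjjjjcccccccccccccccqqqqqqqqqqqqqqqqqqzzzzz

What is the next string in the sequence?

Reading off run lengths: j runs 6, 8, 10; c runs 9, 12, 15; q runs 12, 15, 18; z runs 3, 4, 5 — each is linear in n, where the shown terms are n = 3, 4, 5.
At n = 6 the blocks have lengths 12, 18, 21, 6.

jjjjjjjjjjjjccccccccccccccccccqqqqqqqqqqqqqqqqqqqqqzzzzzz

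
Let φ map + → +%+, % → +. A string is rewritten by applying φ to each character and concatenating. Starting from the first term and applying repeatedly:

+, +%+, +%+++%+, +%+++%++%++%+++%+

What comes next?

Replace each of the 17 characters of +%+++%++%++%+++%+ in place — +%+ + +%+ +%+ +%+ + +%+ +%+ + +%+ +%+ + +%+ +%+ +%+ + +%+ — and concatenate.

+%+++%++%++%+++%++%+++%++%+++%++%++%+++%+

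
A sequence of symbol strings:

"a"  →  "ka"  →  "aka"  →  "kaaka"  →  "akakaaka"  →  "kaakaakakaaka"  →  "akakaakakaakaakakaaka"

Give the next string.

Each term (from the third on) is the two preceding terms concatenated in order: term 3 = a·ka = aka.
Continuing: kaakaakakaaka · akakaakakaakaakakaaka gives term 8.

kaakaakakaakaakakaakakaakaakakaaka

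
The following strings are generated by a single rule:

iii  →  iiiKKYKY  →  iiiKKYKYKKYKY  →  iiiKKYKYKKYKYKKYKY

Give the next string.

iiiKKYKYKKYKYKKYKYKKYKY

Every step adds KKYKY to the end: s(k+1) = s(k)·KKYKY.
So the next term is iiiKKYKYKKYKYKKYKY·KKYKY.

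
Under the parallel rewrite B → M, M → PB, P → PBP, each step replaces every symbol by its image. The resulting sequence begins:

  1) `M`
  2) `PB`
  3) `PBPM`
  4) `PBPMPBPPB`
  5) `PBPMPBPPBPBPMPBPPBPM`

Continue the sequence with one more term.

Rewriting the 20 symbols of PBPMPBPPBPBPMPBPPBPM one by one yields PBP M PBP PB PBP M PBP PBP M PBP M PBP PB PBP M PBP PBP M PBP PB; concatenated:

PBPMPBPPBPBPMPBPPBPMPBPMPBPPBPBPMPBPPBPMPBPPB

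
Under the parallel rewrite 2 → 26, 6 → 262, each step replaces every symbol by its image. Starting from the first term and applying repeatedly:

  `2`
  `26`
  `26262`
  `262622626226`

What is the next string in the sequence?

Apply φ to 262622626226 symbol by symbol: 2→26, 6→262, 2→26, 6→262, 2→26, 2→26, 6→262, 2→26, 6→262, 2→26, 2→26, 6→262; joined: 26 262 26 262 26 26 262 26 262 26 26 262.

26262262622626262262622626262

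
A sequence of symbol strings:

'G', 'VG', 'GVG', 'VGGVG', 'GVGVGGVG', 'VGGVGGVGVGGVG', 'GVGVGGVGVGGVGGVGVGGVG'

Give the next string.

VGGVGGVGVGGVGGVGVGGVGVGGVGGVGVGGVG

This is a Fibonacci-style word recurrence s(k) = s(k−2)·s(k−1): e.g. G·VG = GVG.
The next term joins VGGVGGVGVGGVG and GVGVGGVGVGGVGGVGVGGVG.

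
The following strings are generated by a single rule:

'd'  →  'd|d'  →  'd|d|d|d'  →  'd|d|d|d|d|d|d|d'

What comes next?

s(k+1) = s(k)·|·s(k) — each term doubles the last with '|' between the halves.
One more doubling of d|d|d|d|d|d|d|d gives the answer.

d|d|d|d|d|d|d|d|d|d|d|d|d|d|d|d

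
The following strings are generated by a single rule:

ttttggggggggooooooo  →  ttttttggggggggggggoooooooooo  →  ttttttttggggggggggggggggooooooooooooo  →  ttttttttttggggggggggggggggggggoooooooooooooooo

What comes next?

Each string has the form t^{2n} g^{4n} o^{3n+1}, where the shown terms are n = 2, 3, 4, 5.
At n = 6 the blocks have lengths 12, 24, 19.

ttttttttttttggggggggggggggggggggggggooooooooooooooooooo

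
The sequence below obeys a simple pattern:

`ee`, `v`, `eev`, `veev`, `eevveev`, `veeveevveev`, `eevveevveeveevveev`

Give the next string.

This is a Fibonacci-style word recurrence s(k) = s(k−2)·s(k−1): e.g. ee·v = eev.
The next term joins veeveevveev and eevveevveeveevveev.

veeveevveeveevveevveeveevveev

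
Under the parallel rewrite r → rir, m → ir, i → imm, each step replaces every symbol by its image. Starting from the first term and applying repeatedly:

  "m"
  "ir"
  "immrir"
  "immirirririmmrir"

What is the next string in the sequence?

φ(immirirririmmrir) expands symbol-by-symbol to imm ir ir imm rir imm rir rir imm rir imm ir ir rir imm rir; joining the 16 pieces gives the next term.

immiririmmririmmrirririmmririmmirirririmmrir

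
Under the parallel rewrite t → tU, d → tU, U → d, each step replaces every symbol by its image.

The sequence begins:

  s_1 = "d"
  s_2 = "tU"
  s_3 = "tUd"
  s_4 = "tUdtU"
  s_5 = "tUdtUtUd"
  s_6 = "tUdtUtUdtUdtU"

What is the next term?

tUdtUtUdtUdtUtUdtUtUd

Replace each of the 13 characters of tUdtUtUdtUdtU in place — tU d tU tU d tU d tU tU d tU tU d — and concatenate.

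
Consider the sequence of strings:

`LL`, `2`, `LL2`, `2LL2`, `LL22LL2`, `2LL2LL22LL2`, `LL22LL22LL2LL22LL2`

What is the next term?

This is a Fibonacci-style word recurrence s(k) = s(k−2)·s(k−1): e.g. LL·2 = LL2.
Continuing: 2LL2LL22LL2 · LL22LL22LL2LL22LL2 gives term 8.

2LL2LL22LL2LL22LL22LL2LL22LL2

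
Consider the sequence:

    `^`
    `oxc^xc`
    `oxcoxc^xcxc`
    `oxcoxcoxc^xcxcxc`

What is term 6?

oxcoxcoxcoxcoxc^xcxcxcxcxc

Each term wraps the previous one in oxc on the left and xc on the right.
From oxcoxcoxc^xcxcxc, 2 further steps: oxcoxcoxc^xcxcxc → oxcoxcoxcoxc^xcxcxcxc → (answer).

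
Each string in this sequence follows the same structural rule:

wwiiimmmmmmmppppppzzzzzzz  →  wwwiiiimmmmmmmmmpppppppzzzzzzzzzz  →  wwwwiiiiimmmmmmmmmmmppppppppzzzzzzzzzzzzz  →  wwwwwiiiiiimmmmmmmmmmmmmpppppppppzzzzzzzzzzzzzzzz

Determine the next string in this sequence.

Each string has the form w^{n-1} i^{n} m^{2n+1} p^{n+3} z^{3n-2}, where the shown terms are n = 3, 4, 5, 6.
At n = 7 the blocks have lengths 6, 7, 15, 10, 19.

wwwwwwiiiiiiimmmmmmmmmmmmmmmppppppppppzzzzzzzzzzzzzzzzzzz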